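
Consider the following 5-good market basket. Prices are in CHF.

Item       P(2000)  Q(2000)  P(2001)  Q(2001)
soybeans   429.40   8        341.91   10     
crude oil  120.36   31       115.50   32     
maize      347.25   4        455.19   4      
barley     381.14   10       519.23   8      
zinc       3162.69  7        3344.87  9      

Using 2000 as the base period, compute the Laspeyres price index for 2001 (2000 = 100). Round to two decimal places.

Laspeyres price index uses base-period quantities as weights.
ΣP(2001)·Q(2000) = 341.91×8 + 115.50×31 + 455.19×4 + 519.23×10 + 3344.87×7 = 2735.28 + 3580.5 + 1820.76 + 5192.3 + 23414.09 = 36742.93
ΣP(2000)·Q(2000) = 429.40×8 + 120.36×31 + 347.25×4 + 381.14×10 + 3162.69×7 = 3435.2 + 3731.16 + 1389 + 3811.4 + 22138.83 = 34505.59
Index = 36742.93 / 34505.59 × 100 = 106.4840

106.48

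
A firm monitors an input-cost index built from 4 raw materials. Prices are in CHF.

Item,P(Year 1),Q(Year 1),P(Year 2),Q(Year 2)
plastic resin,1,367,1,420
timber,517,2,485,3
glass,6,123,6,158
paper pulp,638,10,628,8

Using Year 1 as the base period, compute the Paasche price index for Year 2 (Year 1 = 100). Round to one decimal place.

Paasche price index uses current-period quantities as weights.
ΣP(Year 2)·Q(Year 2) = 1×420 + 485×3 + 6×158 + 628×8 = 420 + 1455 + 948 + 5024 = 7847
ΣP(Year 1)·Q(Year 2) = 1×420 + 517×3 + 6×158 + 638×8 = 420 + 1551 + 948 + 5104 = 8023
Index = 7847 / 8023 × 100 = 97.8063

97.8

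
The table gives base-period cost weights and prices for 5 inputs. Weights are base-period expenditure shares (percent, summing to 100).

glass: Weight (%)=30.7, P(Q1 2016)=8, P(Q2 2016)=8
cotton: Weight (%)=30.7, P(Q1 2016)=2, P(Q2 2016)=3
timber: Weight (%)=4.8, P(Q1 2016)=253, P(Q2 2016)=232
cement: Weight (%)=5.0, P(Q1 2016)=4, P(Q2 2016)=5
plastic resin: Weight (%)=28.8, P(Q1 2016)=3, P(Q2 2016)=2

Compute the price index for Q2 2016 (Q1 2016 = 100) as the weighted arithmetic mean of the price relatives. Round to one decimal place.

106.6

glass: 30.7 × (8/8) = 30.7 × 1.000000 = 30.7000
cotton: 30.7 × (3/2) = 30.7 × 1.500000 = 46.0500
timber: 4.8 × (232/253) = 4.8 × 0.916996 = 4.4016
cement: 5.0 × (5/4) = 5.0 × 1.250000 = 6.2500
plastic resin: 28.8 × (2/3) = 28.8 × 0.666667 = 19.2000
Index = Σ wᵢ·(p₁ᵢ/p₀ᵢ) = 30.7000 + 46.0500 + 4.4016 + 6.2500 + 19.2000 = 106.6016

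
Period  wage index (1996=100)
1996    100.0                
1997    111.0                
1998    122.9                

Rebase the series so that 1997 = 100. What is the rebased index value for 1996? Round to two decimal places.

90.09

Rebased(1996) = 100.0 / 111.0 × 100 = 90.0901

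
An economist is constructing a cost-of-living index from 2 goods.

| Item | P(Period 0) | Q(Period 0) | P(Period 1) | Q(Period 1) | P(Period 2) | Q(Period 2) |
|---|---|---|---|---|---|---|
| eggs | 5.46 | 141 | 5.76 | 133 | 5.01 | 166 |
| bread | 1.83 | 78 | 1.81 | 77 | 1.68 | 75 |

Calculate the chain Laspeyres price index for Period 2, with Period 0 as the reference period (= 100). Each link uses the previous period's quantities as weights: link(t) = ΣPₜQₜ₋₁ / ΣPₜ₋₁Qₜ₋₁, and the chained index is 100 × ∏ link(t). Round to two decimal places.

91.80

Link Period 0→Period 1:
ΣP(Period 1)Q(Period 0) = 5.76×141 + 1.81×78 = 812.16 + 141.18 = 953.34
ΣP(Period 0)Q(Period 0) = 5.46×141 + 1.83×78 = 769.86 + 142.74 = 912.6
link = 953.34/912.6 = 1.044642
Link Period 1→Period 2:
ΣP(Period 2)Q(Period 1) = 5.01×133 + 1.68×77 = 666.33 + 129.36 = 795.69
ΣP(Period 1)Q(Period 1) = 5.76×133 + 1.81×77 = 766.08 + 139.37 = 905.45
link = 795.69/905.45 = 0.878779
Chained index = 100 × 1.044642 × 0.878779 = 91.8009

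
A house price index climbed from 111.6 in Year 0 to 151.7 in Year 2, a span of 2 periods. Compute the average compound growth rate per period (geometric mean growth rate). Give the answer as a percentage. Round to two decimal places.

Growth factor = (151.7/111.6)^(1/2) = (1.359319)^(1/2) = 1.165898
Growth rate = 1.165898 − 1 = 0.165898 = 16.5898%

16.59%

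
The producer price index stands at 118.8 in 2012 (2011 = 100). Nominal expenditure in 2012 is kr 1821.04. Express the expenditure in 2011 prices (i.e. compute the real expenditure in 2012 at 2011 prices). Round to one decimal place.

1532.9

Real = Nominal ÷ (Index/100) = 1821.04 ÷ (118.8/100)
     = 1821.04 ÷ 1.188 = 1532.8620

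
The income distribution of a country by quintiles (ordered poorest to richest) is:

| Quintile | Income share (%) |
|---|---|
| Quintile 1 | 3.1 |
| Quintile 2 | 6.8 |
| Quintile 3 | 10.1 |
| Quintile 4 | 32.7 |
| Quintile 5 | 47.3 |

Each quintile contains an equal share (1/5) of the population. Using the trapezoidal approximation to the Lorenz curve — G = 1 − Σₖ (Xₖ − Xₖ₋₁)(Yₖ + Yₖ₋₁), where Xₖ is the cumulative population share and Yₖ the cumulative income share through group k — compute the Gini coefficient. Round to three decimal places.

Cumulative income shares Yₖ: 0.0310, 0.0990, 0.2000, 0.5270, 1.0000
Σ (Xₖ−Xₖ₋₁)(Yₖ+Yₖ₋₁) = (1/5)(0.0310+0.0000) + (1/5)(0.0990+0.0310) + (1/5)(0.2000+0.0990) + (1/5)(0.5270+0.2000) + (1/5)(1.0000+0.5270)
  = 0.0062 + 0.0260 + 0.0598 + 0.1454 + 0.3054 = 0.5428
G = 1 − 0.5428 = 0.4572

0.457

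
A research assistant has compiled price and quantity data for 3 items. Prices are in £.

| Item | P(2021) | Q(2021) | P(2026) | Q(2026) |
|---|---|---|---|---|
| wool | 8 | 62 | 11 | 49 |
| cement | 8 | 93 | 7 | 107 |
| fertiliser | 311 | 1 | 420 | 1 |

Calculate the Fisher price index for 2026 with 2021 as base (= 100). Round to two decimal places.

111.28

Laspeyres component (base-period weights):
ΣP(2026)Q(2021) = 11×62 + 7×93 + 420×1 = 682 + 651 + 420 = 1753
ΣP(2021)Q(2021) = 8×62 + 8×93 + 311×1 = 496 + 744 + 311 = 1551
L = 1753 / 1551 × 100 = 113.0239
Paasche component (current-period weights):
ΣP(2026)Q(2026) = 11×49 + 7×107 + 420×1 = 539 + 749 + 420 = 1708
ΣP(2021)Q(2026) = 8×49 + 8×107 + 311×1 = 392 + 856 + 311 = 1559
P = 1708 / 1559 × 100 = 109.5574
Fisher = √(L × P) = √(113.0239 × 109.5574) = 111.2771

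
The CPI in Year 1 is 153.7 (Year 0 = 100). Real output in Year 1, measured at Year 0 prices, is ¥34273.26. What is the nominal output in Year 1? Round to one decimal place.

Nominal = Real × (Index/100) = 34273.26 × (153.7/100)
        = 34273.26 × 1.537 = 52678.0006

52678.0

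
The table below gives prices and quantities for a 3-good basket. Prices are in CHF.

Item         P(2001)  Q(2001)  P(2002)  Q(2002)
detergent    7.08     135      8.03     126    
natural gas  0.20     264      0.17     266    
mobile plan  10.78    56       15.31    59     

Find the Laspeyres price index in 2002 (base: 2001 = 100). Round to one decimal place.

123.2

Laspeyres price index uses base-period quantities as weights.
ΣP(2002)·Q(2001) = 8.03×135 + 0.17×264 + 15.31×56 = 1084.05 + 44.88 + 857.36 = 1986.29
ΣP(2001)·Q(2001) = 7.08×135 + 0.20×264 + 10.78×56 = 955.8 + 52.8 + 603.68 = 1612.28
Index = 1986.29 / 1612.28 × 100 = 123.1976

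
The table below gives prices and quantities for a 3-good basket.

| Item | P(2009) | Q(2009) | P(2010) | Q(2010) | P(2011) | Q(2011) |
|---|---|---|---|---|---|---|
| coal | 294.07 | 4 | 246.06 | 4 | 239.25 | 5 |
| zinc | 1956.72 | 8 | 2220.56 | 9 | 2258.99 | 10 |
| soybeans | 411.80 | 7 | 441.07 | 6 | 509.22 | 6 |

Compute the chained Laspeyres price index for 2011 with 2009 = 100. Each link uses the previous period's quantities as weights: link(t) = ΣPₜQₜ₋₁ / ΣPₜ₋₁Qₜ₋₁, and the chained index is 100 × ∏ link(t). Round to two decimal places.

114.19

Link 2009→2010:
ΣP(2010)Q(2009) = 246.06×4 + 2220.56×8 + 441.07×7 = 984.24 + 17764.48 + 3087.49 = 21836.21
ΣP(2009)Q(2009) = 294.07×4 + 1956.72×8 + 411.80×7 = 1176.28 + 15653.76 + 2882.6 = 19712.64
link = 21836.21/19712.64 = 1.107726
Link 2010→2011:
ΣP(2011)Q(2010) = 239.25×4 + 2258.99×9 + 509.22×6 = 957 + 20330.91 + 3055.32 = 24343.23
ΣP(2010)Q(2010) = 246.06×4 + 2220.56×9 + 441.07×6 = 984.24 + 19985.04 + 2646.42 = 23615.7
link = 24343.23/23615.7 = 1.030807
Chained index = 100 × 1.107726 × 1.030807 = 114.1852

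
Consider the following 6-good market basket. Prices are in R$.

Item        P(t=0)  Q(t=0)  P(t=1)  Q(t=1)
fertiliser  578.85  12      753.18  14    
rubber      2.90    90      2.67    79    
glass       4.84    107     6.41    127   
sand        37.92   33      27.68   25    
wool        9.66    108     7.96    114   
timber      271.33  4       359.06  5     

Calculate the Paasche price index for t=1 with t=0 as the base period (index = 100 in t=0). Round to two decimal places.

121.13

Paasche price index uses current-period quantities as weights.
ΣP(t=1)·Q(t=1) = 753.18×14 + 2.67×79 + 6.41×127 + 27.68×25 + 7.96×114 + 359.06×5 = 10544.52 + 210.93 + 814.07 + 692 + 907.44 + 1795.3 = 14964.26
ΣP(t=0)·Q(t=1) = 578.85×14 + 2.90×79 + 4.84×127 + 37.92×25 + 9.66×114 + 271.33×5 = 8103.9 + 229.1 + 614.68 + 948 + 1101.24 + 1356.65 = 12353.57
Index = 14964.26 / 12353.57 × 100 = 121.1331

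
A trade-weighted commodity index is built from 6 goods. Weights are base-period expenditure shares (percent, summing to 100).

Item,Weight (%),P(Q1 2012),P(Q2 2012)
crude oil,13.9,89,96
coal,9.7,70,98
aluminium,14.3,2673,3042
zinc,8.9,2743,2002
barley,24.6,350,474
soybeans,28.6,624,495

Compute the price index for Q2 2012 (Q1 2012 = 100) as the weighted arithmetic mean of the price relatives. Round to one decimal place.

crude oil: 13.9 × (96/89) = 13.9 × 1.078652 = 14.9933
coal: 9.7 × (98/70) = 9.7 × 1.400000 = 13.5800
aluminium: 14.3 × (3042/2673) = 14.3 × 1.138047 = 16.2741
zinc: 8.9 × (2002/2743) = 8.9 × 0.729858 = 6.4957
barley: 24.6 × (474/350) = 24.6 × 1.354286 = 33.3154
soybeans: 28.6 × (495/624) = 28.6 × 0.793269 = 22.6875
Index = Σ wᵢ·(p₁ᵢ/p₀ᵢ) = 14.9933 + 13.5800 + 16.2741 + 6.4957 + 33.3154 + 22.6875 = 107.3460

107.3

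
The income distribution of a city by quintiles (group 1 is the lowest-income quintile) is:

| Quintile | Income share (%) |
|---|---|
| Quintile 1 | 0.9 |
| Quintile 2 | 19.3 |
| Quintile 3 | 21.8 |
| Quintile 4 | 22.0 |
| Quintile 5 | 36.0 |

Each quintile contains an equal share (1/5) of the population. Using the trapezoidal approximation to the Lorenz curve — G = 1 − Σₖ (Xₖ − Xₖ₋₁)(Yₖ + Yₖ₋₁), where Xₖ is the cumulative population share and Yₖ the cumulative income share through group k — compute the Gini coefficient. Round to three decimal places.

Cumulative income shares Yₖ: 0.0090, 0.2020, 0.4200, 0.6400, 1.0000
Σ (Xₖ−Xₖ₋₁)(Yₖ+Yₖ₋₁) = (1/5)(0.0090+0.0000) + (1/5)(0.2020+0.0090) + (1/5)(0.4200+0.2020) + (1/5)(0.6400+0.4200) + (1/5)(1.0000+0.6400)
  = 0.0018 + 0.0422 + 0.1244 + 0.2120 + 0.3280 = 0.7084
G = 1 − 0.7084 = 0.2916

0.292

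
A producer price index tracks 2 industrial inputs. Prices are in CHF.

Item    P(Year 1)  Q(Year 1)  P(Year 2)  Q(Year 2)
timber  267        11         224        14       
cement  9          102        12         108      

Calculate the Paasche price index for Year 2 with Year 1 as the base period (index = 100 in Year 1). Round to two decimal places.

94.10

Paasche price index uses current-period quantities as weights.
ΣP(Year 2)·Q(Year 2) = 224×14 + 12×108 = 3136 + 1296 = 4432
ΣP(Year 1)·Q(Year 2) = 267×14 + 9×108 = 3738 + 972 = 4710
Index = 4432 / 4710 × 100 = 94.0977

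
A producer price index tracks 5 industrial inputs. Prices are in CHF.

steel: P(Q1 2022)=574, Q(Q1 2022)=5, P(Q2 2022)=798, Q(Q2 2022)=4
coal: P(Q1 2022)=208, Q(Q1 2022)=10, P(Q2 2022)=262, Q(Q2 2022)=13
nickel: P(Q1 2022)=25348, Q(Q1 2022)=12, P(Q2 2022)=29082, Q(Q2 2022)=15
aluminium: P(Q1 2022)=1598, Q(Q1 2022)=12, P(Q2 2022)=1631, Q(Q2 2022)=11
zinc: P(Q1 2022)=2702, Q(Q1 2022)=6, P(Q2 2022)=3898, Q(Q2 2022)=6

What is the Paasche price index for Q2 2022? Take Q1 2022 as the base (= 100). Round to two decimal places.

115.55

Paasche price index uses current-period quantities as weights.
ΣP(Q2 2022)·Q(Q2 2022) = 798×4 + 262×13 + 29082×15 + 1631×11 + 3898×6 = 3192 + 3406 + 436230 + 17941 + 23388 = 484157
ΣP(Q1 2022)·Q(Q2 2022) = 574×4 + 208×13 + 25348×15 + 1598×11 + 2702×6 = 2296 + 2704 + 380220 + 17578 + 16212 = 419010
Index = 484157 / 419010 × 100 = 115.5478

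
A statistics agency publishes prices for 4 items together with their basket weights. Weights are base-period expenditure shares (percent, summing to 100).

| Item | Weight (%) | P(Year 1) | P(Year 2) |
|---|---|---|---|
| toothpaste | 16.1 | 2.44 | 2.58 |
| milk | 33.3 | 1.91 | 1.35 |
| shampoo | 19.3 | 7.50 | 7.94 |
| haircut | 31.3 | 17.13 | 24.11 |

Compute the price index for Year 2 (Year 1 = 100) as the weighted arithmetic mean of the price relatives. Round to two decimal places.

toothpaste: 16.1 × (2.58/2.44) = 16.1 × 1.057377 = 17.0238
milk: 33.3 × (1.35/1.91) = 33.3 × 0.706806 = 23.5366
shampoo: 19.3 × (7.94/7.50) = 19.3 × 1.058667 = 20.4323
haircut: 31.3 × (24.11/17.13) = 31.3 × 1.407472 = 44.0539
Index = Σ wᵢ·(p₁ᵢ/p₀ᵢ) = 17.0238 + 23.5366 + 20.4323 + 44.0539 = 105.0466

105.05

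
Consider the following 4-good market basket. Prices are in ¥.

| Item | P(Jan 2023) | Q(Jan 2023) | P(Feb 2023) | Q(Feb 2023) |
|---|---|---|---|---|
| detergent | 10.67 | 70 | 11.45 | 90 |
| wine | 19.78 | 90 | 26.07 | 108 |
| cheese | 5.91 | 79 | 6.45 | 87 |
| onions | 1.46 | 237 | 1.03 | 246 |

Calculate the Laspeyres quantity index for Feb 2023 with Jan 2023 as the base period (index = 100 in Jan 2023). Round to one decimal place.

Laspeyres quantity index uses base-period prices as weights.
ΣP(Jan 2023)·Q(Feb 2023) = 10.67×90 + 19.78×108 + 5.91×87 + 1.46×246 = 960.3 + 2136.24 + 514.17 + 359.16 = 3969.87
ΣP(Jan 2023)·Q(Jan 2023) = 10.67×70 + 19.78×90 + 5.91×79 + 1.46×237 = 746.9 + 1780.2 + 466.89 + 346.02 = 3340.01
Index = 3969.87 / 3340.01 × 100 = 118.8580

118.9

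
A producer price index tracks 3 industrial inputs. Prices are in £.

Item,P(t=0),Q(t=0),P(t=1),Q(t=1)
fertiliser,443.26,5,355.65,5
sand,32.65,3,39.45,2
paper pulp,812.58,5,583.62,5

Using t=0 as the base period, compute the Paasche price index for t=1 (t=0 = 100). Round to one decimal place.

75.3

Paasche price index uses current-period quantities as weights.
ΣP(t=1)·Q(t=1) = 355.65×5 + 39.45×2 + 583.62×5 = 1778.25 + 78.9 + 2918.1 = 4775.25
ΣP(t=0)·Q(t=1) = 443.26×5 + 32.65×2 + 812.58×5 = 2216.3 + 65.3 + 4062.9 = 6344.5
Index = 4775.25 / 6344.5 × 100 = 75.2660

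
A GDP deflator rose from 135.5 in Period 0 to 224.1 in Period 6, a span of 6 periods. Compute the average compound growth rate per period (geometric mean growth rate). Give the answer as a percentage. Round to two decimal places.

Growth factor = (224.1/135.5)^(1/6) = (1.653875)^(1/6) = 1.087470
Growth rate = 1.087470 − 1 = 0.087470 = 8.7470%

8.75%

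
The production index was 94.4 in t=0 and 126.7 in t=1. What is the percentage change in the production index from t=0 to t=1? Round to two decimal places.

34.22%

Change = (126.7 − 94.4) / 94.4 × 100
       = 32.3 / 94.4 × 100 = 34.2161%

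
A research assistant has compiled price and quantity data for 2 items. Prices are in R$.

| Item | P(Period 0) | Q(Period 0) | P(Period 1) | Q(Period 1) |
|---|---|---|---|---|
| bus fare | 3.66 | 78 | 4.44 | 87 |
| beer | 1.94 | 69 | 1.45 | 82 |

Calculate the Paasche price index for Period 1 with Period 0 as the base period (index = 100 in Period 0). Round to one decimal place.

105.8

Paasche price index uses current-period quantities as weights.
ΣP(Period 1)·Q(Period 1) = 4.44×87 + 1.45×82 = 386.28 + 118.9 = 505.18
ΣP(Period 0)·Q(Period 1) = 3.66×87 + 1.94×82 = 318.42 + 159.08 = 477.5
Index = 505.18 / 477.5 × 100 = 105.7969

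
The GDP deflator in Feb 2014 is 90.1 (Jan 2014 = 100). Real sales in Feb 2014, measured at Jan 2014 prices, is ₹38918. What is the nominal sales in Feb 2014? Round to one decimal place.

Nominal = Real × (Index/100) = 38918 × (90.1/100)
        = 38918 × 0.901 = 35065.1180

35065.1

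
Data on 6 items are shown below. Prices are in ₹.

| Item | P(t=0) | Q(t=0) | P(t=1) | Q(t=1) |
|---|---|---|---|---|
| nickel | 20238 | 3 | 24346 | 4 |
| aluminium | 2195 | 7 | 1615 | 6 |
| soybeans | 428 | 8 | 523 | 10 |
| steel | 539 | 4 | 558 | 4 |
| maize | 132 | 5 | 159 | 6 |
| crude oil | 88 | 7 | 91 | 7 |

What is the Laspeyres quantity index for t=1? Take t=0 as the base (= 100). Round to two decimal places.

Laspeyres quantity index uses base-period prices as weights.
ΣP(t=0)·Q(t=1) = 20238×4 + 2195×6 + 428×10 + 539×4 + 132×6 + 88×7 = 80952 + 13170 + 4280 + 2156 + 792 + 616 = 101966
ΣP(t=0)·Q(t=0) = 20238×3 + 2195×7 + 428×8 + 539×4 + 132×5 + 88×7 = 60714 + 15365 + 3424 + 2156 + 660 + 616 = 82935
Index = 101966 / 82935 × 100 = 122.9469

122.95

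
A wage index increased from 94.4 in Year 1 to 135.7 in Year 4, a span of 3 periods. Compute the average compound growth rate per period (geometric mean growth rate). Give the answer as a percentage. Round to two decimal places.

Growth factor = (135.7/94.4)^(1/3) = (1.437500)^(1/3) = 1.128589
Growth rate = 1.128589 − 1 = 0.128589 = 12.8589%

12.86%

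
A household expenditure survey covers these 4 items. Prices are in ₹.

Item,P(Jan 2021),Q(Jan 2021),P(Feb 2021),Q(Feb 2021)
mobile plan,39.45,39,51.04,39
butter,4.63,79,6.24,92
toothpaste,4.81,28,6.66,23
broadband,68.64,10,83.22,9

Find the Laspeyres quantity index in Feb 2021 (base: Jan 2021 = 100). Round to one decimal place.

98.8

Laspeyres quantity index uses base-period prices as weights.
ΣP(Jan 2021)·Q(Feb 2021) = 39.45×39 + 4.63×92 + 4.81×23 + 68.64×9 = 1538.55 + 425.96 + 110.63 + 617.76 = 2692.9
ΣP(Jan 2021)·Q(Jan 2021) = 39.45×39 + 4.63×79 + 4.81×28 + 68.64×10 = 1538.55 + 365.77 + 134.68 + 686.4 = 2725.4
Index = 2692.9 / 2725.4 × 100 = 98.8075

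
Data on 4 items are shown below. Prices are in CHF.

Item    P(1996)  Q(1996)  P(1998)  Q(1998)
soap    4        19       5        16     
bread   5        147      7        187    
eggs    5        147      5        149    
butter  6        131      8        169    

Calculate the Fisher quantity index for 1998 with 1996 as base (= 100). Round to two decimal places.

119.09

Laspeyres component (base-period weights):
ΣP(1996)Q(1998) = 4×16 + 5×187 + 5×149 + 6×169 = 64 + 935 + 745 + 1014 = 2758
ΣP(1996)Q(1996) = 4×19 + 5×147 + 5×147 + 6×131 = 76 + 735 + 735 + 786 = 2332
L = 2758 / 2332 × 100 = 118.2676
Paasche component (current-period weights):
ΣP(1998)Q(1998) = 5×16 + 7×187 + 5×149 + 8×169 = 80 + 1309 + 745 + 1352 = 3486
ΣP(1998)Q(1996) = 5×19 + 7×147 + 5×147 + 8×131 = 95 + 1029 + 735 + 1048 = 2907
P = 3486 / 2907 × 100 = 119.9174
Fisher = √(L × P) = √(118.2676 × 119.9174) = 119.0897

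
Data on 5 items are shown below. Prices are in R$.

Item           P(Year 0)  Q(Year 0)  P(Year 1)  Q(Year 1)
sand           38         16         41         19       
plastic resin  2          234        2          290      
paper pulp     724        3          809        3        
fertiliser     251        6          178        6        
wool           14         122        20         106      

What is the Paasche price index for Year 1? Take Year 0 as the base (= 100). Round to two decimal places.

Paasche price index uses current-period quantities as weights.
ΣP(Year 1)·Q(Year 1) = 41×19 + 2×290 + 809×3 + 178×6 + 20×106 = 779 + 580 + 2427 + 1068 + 2120 = 6974
ΣP(Year 0)·Q(Year 1) = 38×19 + 2×290 + 724×3 + 251×6 + 14×106 = 722 + 580 + 2172 + 1506 + 1484 = 6464
Index = 6974 / 6464 × 100 = 107.8899

107.89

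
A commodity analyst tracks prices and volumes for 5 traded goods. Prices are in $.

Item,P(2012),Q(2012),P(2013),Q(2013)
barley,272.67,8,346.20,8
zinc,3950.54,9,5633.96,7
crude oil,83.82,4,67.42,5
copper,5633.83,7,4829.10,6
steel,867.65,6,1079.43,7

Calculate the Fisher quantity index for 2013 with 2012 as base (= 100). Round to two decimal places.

Laspeyres component (base-period weights):
ΣP(2012)Q(2013) = 272.67×8 + 3950.54×7 + 83.82×5 + 5633.83×6 + 867.65×7 = 2181.36 + 27653.78 + 419.1 + 33802.98 + 6073.55 = 70130.77
ΣP(2012)Q(2012) = 272.67×8 + 3950.54×9 + 83.82×4 + 5633.83×7 + 867.65×6 = 2181.36 + 35554.86 + 335.28 + 39436.81 + 5205.9 = 82714.21
L = 70130.77 / 82714.21 × 100 = 84.7868
Paasche component (current-period weights):
ΣP(2013)Q(2013) = 346.20×8 + 5633.96×7 + 67.42×5 + 4829.10×6 + 1079.43×7 = 2769.6 + 39437.72 + 337.1 + 28974.6 + 7556.01 = 79075.03
ΣP(2013)Q(2012) = 346.20×8 + 5633.96×9 + 67.42×4 + 4829.10×7 + 1079.43×6 = 2769.6 + 50705.64 + 269.68 + 33803.7 + 6476.58 = 94025.2
P = 79075.03 / 94025.2 × 100 = 84.0998
Fisher = √(L × P) = √(84.7868 × 84.0998) = 84.4426

84.44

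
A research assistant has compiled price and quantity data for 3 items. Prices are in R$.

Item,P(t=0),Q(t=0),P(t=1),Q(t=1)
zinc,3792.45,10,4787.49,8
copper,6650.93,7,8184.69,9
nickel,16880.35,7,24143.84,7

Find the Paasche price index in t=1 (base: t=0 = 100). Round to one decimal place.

Paasche price index uses current-period quantities as weights.
ΣP(t=1)·Q(t=1) = 4787.49×8 + 8184.69×9 + 24143.84×7 = 38299.92 + 73662.21 + 169006.88 = 280969.01
ΣP(t=0)·Q(t=1) = 3792.45×8 + 6650.93×9 + 16880.35×7 = 30339.6 + 59858.37 + 118162.45 = 208360.42
Index = 280969.01 / 208360.42 × 100 = 134.8476

134.8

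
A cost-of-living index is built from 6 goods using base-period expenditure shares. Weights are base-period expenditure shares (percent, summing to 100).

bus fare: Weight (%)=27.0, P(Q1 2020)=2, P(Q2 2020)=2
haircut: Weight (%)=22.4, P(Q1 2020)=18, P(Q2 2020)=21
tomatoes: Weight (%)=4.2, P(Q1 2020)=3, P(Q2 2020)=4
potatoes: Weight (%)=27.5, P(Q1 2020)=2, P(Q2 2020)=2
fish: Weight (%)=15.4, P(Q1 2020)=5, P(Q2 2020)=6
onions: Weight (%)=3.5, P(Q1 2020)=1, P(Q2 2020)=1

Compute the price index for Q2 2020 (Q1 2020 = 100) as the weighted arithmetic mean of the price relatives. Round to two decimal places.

bus fare: 27.0 × (2/2) = 27.0 × 1.000000 = 27.0000
haircut: 22.4 × (21/18) = 22.4 × 1.166667 = 26.1333
tomatoes: 4.2 × (4/3) = 4.2 × 1.333333 = 5.6000
potatoes: 27.5 × (2/2) = 27.5 × 1.000000 = 27.5000
fish: 15.4 × (6/5) = 15.4 × 1.200000 = 18.4800
onions: 3.5 × (1/1) = 3.5 × 1.000000 = 3.5000
Index = Σ wᵢ·(p₁ᵢ/p₀ᵢ) = 27.0000 + 26.1333 + 5.6000 + 27.5000 + 18.4800 + 3.5000 = 108.2133

108.21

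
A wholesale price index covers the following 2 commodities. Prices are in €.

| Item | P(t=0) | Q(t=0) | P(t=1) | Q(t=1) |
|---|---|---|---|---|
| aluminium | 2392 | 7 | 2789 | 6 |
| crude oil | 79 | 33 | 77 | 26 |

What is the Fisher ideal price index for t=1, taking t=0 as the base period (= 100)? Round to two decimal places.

Laspeyres component (base-period weights):
ΣP(t=1)Q(t=0) = 2789×7 + 77×33 = 19523 + 2541 = 22064
ΣP(t=0)Q(t=0) = 2392×7 + 79×33 = 16744 + 2607 = 19351
L = 22064 / 19351 × 100 = 114.0199
Paasche component (current-period weights):
ΣP(t=1)Q(t=1) = 2789×6 + 77×26 = 16734 + 2002 = 18736
ΣP(t=0)Q(t=1) = 2392×6 + 79×26 = 14352 + 2054 = 16406
P = 18736 / 16406 × 100 = 114.2021
Fisher = √(L × P) = √(114.0199 × 114.2021) = 114.1110

114.11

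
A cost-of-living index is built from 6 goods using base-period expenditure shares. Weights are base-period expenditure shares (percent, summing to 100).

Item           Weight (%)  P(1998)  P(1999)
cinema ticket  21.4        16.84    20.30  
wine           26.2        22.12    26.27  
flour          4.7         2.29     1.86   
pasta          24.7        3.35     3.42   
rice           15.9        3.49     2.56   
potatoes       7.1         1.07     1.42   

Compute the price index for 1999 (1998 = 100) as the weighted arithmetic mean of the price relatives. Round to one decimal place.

107.0

cinema ticket: 21.4 × (20.30/16.84) = 21.4 × 1.205463 = 25.7969
wine: 26.2 × (26.27/22.12) = 26.2 × 1.187613 = 31.1155
flour: 4.7 × (1.86/2.29) = 4.7 × 0.812227 = 3.8175
pasta: 24.7 × (3.42/3.35) = 24.7 × 1.020896 = 25.2161
rice: 15.9 × (2.56/3.49) = 15.9 × 0.733524 = 11.6630
potatoes: 7.1 × (1.42/1.07) = 7.1 × 1.327103 = 9.4224
Index = Σ wᵢ·(p₁ᵢ/p₀ᵢ) = 25.7969 + 31.1155 + 3.8175 + 25.2161 + 11.6630 + 9.4224 = 107.0314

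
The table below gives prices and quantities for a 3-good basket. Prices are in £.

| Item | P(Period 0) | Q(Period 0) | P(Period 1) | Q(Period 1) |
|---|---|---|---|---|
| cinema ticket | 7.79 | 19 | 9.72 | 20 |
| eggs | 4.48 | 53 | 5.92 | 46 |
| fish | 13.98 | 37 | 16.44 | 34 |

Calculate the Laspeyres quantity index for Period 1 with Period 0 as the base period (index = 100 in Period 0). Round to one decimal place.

92.7

Laspeyres quantity index uses base-period prices as weights.
ΣP(Period 0)·Q(Period 1) = 7.79×20 + 4.48×46 + 13.98×34 = 155.8 + 206.08 + 475.32 = 837.2
ΣP(Period 0)·Q(Period 0) = 7.79×19 + 4.48×53 + 13.98×37 = 148.01 + 237.44 + 517.26 = 902.71
Index = 837.2 / 902.71 × 100 = 92.7430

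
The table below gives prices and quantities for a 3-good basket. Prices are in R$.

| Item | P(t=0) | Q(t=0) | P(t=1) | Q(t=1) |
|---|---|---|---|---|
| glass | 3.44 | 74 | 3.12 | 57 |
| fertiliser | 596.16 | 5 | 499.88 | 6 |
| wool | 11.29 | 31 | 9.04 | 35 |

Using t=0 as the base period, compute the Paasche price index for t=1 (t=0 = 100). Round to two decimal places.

83.81

Paasche price index uses current-period quantities as weights.
ΣP(t=1)·Q(t=1) = 3.12×57 + 499.88×6 + 9.04×35 = 177.84 + 2999.28 + 316.4 = 3493.52
ΣP(t=0)·Q(t=1) = 3.44×57 + 596.16×6 + 11.29×35 = 196.08 + 3576.96 + 395.15 = 4168.19
Index = 3493.52 / 4168.19 × 100 = 83.8138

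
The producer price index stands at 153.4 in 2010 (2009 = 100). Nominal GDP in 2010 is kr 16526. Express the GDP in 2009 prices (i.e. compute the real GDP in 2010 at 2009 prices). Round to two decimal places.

Real = Nominal ÷ (Index/100) = 16526 ÷ (153.4/100)
     = 16526 ÷ 1.534 = 10773.1421

10773.14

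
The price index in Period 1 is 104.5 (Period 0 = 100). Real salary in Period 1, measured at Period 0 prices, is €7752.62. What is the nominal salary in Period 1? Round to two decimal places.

8101.49

Nominal = Real × (Index/100) = 7752.62 × (104.5/100)
        = 7752.62 × 1.045 = 8101.4879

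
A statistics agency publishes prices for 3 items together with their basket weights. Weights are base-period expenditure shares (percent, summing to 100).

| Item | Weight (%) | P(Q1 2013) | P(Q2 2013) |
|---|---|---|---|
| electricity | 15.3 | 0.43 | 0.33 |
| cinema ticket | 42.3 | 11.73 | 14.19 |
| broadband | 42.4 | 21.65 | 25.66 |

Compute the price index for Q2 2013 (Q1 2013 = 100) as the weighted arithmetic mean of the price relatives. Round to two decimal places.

electricity: 15.3 × (0.33/0.43) = 15.3 × 0.767442 = 11.7419
cinema ticket: 42.3 × (14.19/11.73) = 42.3 × 1.209719 = 51.1711
broadband: 42.4 × (25.66/21.65) = 42.4 × 1.185219 = 50.2533
Index = Σ wᵢ·(p₁ᵢ/p₀ᵢ) = 11.7419 + 51.1711 + 50.2533 = 113.1663

113.17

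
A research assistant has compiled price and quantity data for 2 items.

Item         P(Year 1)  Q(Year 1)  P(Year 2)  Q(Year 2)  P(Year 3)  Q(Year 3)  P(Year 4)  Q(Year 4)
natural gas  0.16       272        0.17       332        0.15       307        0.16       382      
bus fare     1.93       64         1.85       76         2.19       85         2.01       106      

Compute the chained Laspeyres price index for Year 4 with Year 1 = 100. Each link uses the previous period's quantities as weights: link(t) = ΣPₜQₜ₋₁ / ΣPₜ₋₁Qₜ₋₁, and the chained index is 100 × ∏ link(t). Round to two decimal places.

102.47

Link Year 1→Year 2:
ΣP(Year 2)Q(Year 1) = 0.17×272 + 1.85×64 = 46.24 + 118.4 = 164.64
ΣP(Year 1)Q(Year 1) = 0.16×272 + 1.93×64 = 43.52 + 123.52 = 167.04
link = 164.64/167.04 = 0.985632
Link Year 2→Year 3:
ΣP(Year 3)Q(Year 2) = 0.15×332 + 2.19×76 = 49.8 + 166.44 = 216.24
ΣP(Year 2)Q(Year 2) = 0.17×332 + 1.85×76 = 56.44 + 140.6 = 197.04
link = 216.24/197.04 = 1.097442
Link Year 3→Year 4:
ΣP(Year 4)Q(Year 3) = 0.16×307 + 2.01×85 = 49.12 + 170.85 = 219.97
ΣP(Year 3)Q(Year 3) = 0.15×307 + 2.19×85 = 46.05 + 186.15 = 232.2
link = 219.97/232.2 = 0.947330
Chained index = 100 × 0.985632 × 1.097442 × 0.947330 = 102.4702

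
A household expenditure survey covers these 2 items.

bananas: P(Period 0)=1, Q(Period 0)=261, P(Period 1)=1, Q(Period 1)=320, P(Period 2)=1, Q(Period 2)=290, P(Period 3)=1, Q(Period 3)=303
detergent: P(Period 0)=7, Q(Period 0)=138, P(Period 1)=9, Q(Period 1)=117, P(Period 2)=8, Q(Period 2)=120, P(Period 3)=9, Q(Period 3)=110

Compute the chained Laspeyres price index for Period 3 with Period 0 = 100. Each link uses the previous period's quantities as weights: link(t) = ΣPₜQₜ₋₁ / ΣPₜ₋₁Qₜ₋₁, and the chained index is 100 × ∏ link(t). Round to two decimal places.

122.81

Link Period 0→Period 1:
ΣP(Period 1)Q(Period 0) = 1×261 + 9×138 = 261 + 1242 = 1503
ΣP(Period 0)Q(Period 0) = 1×261 + 7×138 = 261 + 966 = 1227
link = 1503/1227 = 1.224939
Link Period 1→Period 2:
ΣP(Period 2)Q(Period 1) = 1×320 + 8×117 = 320 + 936 = 1256
ΣP(Period 1)Q(Period 1) = 1×320 + 9×117 = 320 + 1053 = 1373
link = 1256/1373 = 0.914785
Link Period 2→Period 3:
ΣP(Period 3)Q(Period 2) = 1×290 + 9×120 = 290 + 1080 = 1370
ΣP(Period 2)Q(Period 2) = 1×290 + 8×120 = 290 + 960 = 1250
link = 1370/1250 = 1.096000
Chained index = 100 × 1.224939 × 0.914785 × 1.096000 = 122.8129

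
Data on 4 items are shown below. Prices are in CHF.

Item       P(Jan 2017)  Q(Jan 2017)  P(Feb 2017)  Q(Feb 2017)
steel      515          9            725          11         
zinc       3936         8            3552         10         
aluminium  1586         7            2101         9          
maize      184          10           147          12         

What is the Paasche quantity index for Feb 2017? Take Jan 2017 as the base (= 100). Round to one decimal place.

125.5

Paasche quantity index uses current-period prices as weights.
ΣP(Feb 2017)·Q(Feb 2017) = 725×11 + 3552×10 + 2101×9 + 147×12 = 7975 + 35520 + 18909 + 1764 = 64168
ΣP(Feb 2017)·Q(Jan 2017) = 725×9 + 3552×8 + 2101×7 + 147×10 = 6525 + 28416 + 14707 + 1470 = 51118
Index = 64168 / 51118 × 100 = 125.5292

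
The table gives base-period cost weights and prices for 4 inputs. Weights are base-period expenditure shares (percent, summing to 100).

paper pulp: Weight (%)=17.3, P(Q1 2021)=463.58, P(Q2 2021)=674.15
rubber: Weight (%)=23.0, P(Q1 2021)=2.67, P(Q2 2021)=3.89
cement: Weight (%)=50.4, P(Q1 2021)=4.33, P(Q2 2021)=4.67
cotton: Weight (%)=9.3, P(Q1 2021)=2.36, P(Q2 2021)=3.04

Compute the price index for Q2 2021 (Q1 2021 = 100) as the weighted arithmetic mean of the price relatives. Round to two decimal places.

paper pulp: 17.3 × (674.15/463.58) = 17.3 × 1.454226 = 25.1581
rubber: 23.0 × (3.89/2.67) = 23.0 × 1.456929 = 33.5094
cement: 50.4 × (4.67/4.33) = 50.4 × 1.078522 = 54.3575
cotton: 9.3 × (3.04/2.36) = 9.3 × 1.288136 = 11.9797
Index = Σ wᵢ·(p₁ᵢ/p₀ᵢ) = 25.1581 + 33.5094 + 54.3575 + 11.9797 = 125.0046

125.00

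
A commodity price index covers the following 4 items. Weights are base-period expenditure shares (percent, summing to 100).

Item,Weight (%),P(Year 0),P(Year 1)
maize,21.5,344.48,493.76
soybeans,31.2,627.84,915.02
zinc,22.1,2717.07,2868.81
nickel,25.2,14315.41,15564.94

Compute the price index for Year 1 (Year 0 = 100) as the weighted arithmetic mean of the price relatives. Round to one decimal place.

maize: 21.5 × (493.76/344.48) = 21.5 × 1.433349 = 30.8170
soybeans: 31.2 × (915.02/627.84) = 31.2 × 1.457410 = 45.4712
zinc: 22.1 × (2868.81/2717.07) = 22.1 × 1.055847 = 23.3342
nickel: 25.2 × (15564.94/14315.41) = 25.2 × 1.087286 = 27.3996
Index = Σ wᵢ·(p₁ᵢ/p₀ᵢ) = 30.8170 + 45.4712 + 23.3342 + 27.3996 = 127.0220

127.0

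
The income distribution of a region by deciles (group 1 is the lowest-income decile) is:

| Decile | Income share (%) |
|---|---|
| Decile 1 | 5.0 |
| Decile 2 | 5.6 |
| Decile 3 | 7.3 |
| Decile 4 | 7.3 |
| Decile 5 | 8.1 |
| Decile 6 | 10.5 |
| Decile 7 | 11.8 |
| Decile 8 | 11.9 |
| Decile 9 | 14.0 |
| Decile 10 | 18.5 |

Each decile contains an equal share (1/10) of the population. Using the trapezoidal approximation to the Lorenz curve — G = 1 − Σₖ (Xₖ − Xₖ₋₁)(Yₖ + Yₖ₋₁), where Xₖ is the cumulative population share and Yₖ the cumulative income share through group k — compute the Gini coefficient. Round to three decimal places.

0.219

Cumulative income shares Yₖ: 0.0500, 0.1060, 0.1790, 0.2520, 0.3330, 0.4380, 0.5560, 0.6750, 0.8150, 1.0000
Σ (Xₖ−Xₖ₋₁)(Yₖ+Yₖ₋₁) = (1/10)(0.0500+0.0000) + (1/10)(0.1060+0.0500) + (1/10)(0.1790+0.1060) + (1/10)(0.2520+0.1790) + (1/10)(0.3330+0.2520) + (1/10)(0.4380+0.3330) + (1/10)(0.5560+0.4380) + (1/10)(0.6750+0.5560) + (1/10)(0.8150+0.6750) + (1/10)(1.0000+0.8150)
  = 0.0050 + 0.0156 + 0.0285 + 0.0431 + 0.0585 + 0.0771 + 0.0994 + 0.1231 + 0.1490 + 0.1815 = 0.7808
G = 1 − 0.7808 = 0.2192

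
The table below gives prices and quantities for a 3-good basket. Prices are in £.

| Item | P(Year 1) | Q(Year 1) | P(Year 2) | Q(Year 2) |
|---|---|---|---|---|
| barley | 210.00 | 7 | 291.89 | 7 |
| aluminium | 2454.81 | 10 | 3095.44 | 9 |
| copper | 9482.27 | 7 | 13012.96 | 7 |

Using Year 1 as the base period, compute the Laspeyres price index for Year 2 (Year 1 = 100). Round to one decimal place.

Laspeyres price index uses base-period quantities as weights.
ΣP(Year 2)·Q(Year 1) = 291.89×7 + 3095.44×10 + 13012.96×7 = 2043.23 + 30954.4 + 91090.72 = 124088.35
ΣP(Year 1)·Q(Year 1) = 210.00×7 + 2454.81×10 + 9482.27×7 = 1470 + 24548.1 + 66375.89 = 92393.99
Index = 124088.35 / 92393.99 × 100 = 134.3035

134.3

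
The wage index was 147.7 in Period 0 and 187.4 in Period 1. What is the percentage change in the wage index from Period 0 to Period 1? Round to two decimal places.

26.88%

Change = (187.4 − 147.7) / 147.7 × 100
       = 39.7 / 147.7 × 100 = 26.8788%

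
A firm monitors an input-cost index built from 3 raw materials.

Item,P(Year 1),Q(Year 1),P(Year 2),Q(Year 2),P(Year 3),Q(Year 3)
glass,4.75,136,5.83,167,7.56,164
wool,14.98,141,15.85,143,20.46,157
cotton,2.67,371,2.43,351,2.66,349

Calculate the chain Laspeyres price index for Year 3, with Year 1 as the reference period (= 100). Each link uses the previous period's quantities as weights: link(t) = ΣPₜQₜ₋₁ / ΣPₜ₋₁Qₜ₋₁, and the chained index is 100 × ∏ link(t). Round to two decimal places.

131.16

Link Year 1→Year 2:
ΣP(Year 2)Q(Year 1) = 5.83×136 + 15.85×141 + 2.43×371 = 792.88 + 2234.85 + 901.53 = 3929.26
ΣP(Year 1)Q(Year 1) = 4.75×136 + 14.98×141 + 2.67×371 = 646 + 2112.18 + 990.57 = 3748.75
link = 3929.26/3748.75 = 1.048152
Link Year 2→Year 3:
ΣP(Year 3)Q(Year 2) = 7.56×167 + 20.46×143 + 2.66×351 = 1262.52 + 2925.78 + 933.66 = 5121.96
ΣP(Year 2)Q(Year 2) = 5.83×167 + 15.85×143 + 2.43×351 = 973.61 + 2266.55 + 852.93 = 4093.09
link = 5121.96/4093.09 = 1.251368
Chained index = 100 × 1.048152 × 1.251368 = 131.1623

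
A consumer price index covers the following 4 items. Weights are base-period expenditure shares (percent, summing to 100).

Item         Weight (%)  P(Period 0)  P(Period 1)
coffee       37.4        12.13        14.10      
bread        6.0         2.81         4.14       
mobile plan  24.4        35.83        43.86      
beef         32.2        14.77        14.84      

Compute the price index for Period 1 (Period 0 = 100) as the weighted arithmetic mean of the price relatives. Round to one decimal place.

114.5

coffee: 37.4 × (14.10/12.13) = 37.4 × 1.162407 = 43.4740
bread: 6.0 × (4.14/2.81) = 6.0 × 1.473310 = 8.8399
mobile plan: 24.4 × (43.86/35.83) = 24.4 × 1.224114 = 29.8684
beef: 32.2 × (14.84/14.77) = 32.2 × 1.004739 = 32.3526
Index = Σ wᵢ·(p₁ᵢ/p₀ᵢ) = 43.4740 + 8.8399 + 29.8684 + 32.3526 = 114.5349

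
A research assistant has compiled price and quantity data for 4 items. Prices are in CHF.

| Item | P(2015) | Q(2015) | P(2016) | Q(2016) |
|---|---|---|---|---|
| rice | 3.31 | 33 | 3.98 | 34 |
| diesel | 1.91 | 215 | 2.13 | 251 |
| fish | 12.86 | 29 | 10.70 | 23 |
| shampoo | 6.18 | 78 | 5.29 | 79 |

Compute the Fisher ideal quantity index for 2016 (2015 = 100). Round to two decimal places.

100.87

Laspeyres component (base-period weights):
ΣP(2015)Q(2016) = 3.31×34 + 1.91×251 + 12.86×23 + 6.18×79 = 112.54 + 479.41 + 295.78 + 488.22 = 1375.95
ΣP(2015)Q(2015) = 3.31×33 + 1.91×215 + 12.86×29 + 6.18×78 = 109.23 + 410.65 + 372.94 + 482.04 = 1374.86
L = 1375.95 / 1374.86 × 100 = 100.0793
Paasche component (current-period weights):
ΣP(2016)Q(2016) = 3.98×34 + 2.13×251 + 10.70×23 + 5.29×79 = 135.32 + 534.63 + 246.1 + 417.91 = 1333.96
ΣP(2016)Q(2015) = 3.98×33 + 2.13×215 + 10.70×29 + 5.29×78 = 131.34 + 457.95 + 310.3 + 412.62 = 1312.21
P = 1333.96 / 1312.21 × 100 = 101.6575
Fisher = √(L × P) = √(100.0793 × 101.6575) = 100.8653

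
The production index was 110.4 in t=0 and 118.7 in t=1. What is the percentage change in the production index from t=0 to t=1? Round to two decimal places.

Change = (118.7 − 110.4) / 110.4 × 100
       = 8.3 / 110.4 × 100 = 7.5181%

7.52%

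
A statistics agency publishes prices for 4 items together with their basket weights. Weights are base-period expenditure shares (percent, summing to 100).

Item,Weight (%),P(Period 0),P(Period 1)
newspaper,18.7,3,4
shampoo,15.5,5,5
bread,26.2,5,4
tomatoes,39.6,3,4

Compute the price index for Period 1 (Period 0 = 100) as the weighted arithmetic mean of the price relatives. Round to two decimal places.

newspaper: 18.7 × (4/3) = 18.7 × 1.333333 = 24.9333
shampoo: 15.5 × (5/5) = 15.5 × 1.000000 = 15.5000
bread: 26.2 × (4/5) = 26.2 × 0.800000 = 20.9600
tomatoes: 39.6 × (4/3) = 39.6 × 1.333333 = 52.8000
Index = Σ wᵢ·(p₁ᵢ/p₀ᵢ) = 24.9333 + 15.5000 + 20.9600 + 52.8000 = 114.1933

114.19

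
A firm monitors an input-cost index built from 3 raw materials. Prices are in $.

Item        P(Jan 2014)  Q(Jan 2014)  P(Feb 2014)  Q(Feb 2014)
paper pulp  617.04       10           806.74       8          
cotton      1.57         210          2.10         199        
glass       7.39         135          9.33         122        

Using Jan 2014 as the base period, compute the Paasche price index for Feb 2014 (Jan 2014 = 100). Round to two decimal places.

Paasche price index uses current-period quantities as weights.
ΣP(Feb 2014)·Q(Feb 2014) = 806.74×8 + 2.10×199 + 9.33×122 = 6453.92 + 417.9 + 1138.26 = 8010.08
ΣP(Jan 2014)·Q(Feb 2014) = 617.04×8 + 1.57×199 + 7.39×122 = 4936.32 + 312.43 + 901.58 = 6150.33
Index = 8010.08 / 6150.33 × 100 = 130.2382

130.24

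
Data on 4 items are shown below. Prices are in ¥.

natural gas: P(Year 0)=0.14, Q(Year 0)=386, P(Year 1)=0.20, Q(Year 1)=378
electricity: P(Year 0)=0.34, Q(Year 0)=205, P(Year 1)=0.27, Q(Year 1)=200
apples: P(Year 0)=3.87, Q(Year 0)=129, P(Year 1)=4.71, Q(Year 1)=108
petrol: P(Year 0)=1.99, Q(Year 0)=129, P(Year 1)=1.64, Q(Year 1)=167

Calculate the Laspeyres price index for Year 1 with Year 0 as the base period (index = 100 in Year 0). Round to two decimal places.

108.19

Laspeyres price index uses base-period quantities as weights.
ΣP(Year 1)·Q(Year 0) = 0.20×386 + 0.27×205 + 4.71×129 + 1.64×129 = 77.2 + 55.35 + 607.59 + 211.56 = 951.7
ΣP(Year 0)·Q(Year 0) = 0.14×386 + 0.34×205 + 3.87×129 + 1.99×129 = 54.04 + 69.7 + 499.23 + 256.71 = 879.68
Index = 951.7 / 879.68 × 100 = 108.1871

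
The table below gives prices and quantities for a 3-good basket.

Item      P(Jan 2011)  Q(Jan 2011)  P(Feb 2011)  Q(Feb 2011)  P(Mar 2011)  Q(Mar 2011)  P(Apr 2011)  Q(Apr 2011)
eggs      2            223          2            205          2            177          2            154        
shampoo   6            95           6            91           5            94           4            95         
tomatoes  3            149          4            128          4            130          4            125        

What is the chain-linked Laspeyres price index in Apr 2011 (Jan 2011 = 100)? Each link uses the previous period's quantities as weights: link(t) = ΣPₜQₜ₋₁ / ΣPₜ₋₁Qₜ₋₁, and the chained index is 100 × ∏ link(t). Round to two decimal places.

Link Jan 2011→Feb 2011:
ΣP(Feb 2011)Q(Jan 2011) = 2×223 + 6×95 + 4×149 = 446 + 570 + 596 = 1612
ΣP(Jan 2011)Q(Jan 2011) = 2×223 + 6×95 + 3×149 = 446 + 570 + 447 = 1463
link = 1612/1463 = 1.101846
Link Feb 2011→Mar 2011:
ΣP(Mar 2011)Q(Feb 2011) = 2×205 + 5×91 + 4×128 = 410 + 455 + 512 = 1377
ΣP(Feb 2011)Q(Feb 2011) = 2×205 + 6×91 + 4×128 = 410 + 546 + 512 = 1468
link = 1377/1468 = 0.938011
Link Mar 2011→Apr 2011:
ΣP(Apr 2011)Q(Mar 2011) = 2×177 + 4×94 + 4×130 = 354 + 376 + 520 = 1250
ΣP(Mar 2011)Q(Mar 2011) = 2×177 + 5×94 + 4×130 = 354 + 470 + 520 = 1344
link = 1250/1344 = 0.930060
Chained index = 100 × 1.101846 × 0.938011 × 0.930060 = 96.1257

96.13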